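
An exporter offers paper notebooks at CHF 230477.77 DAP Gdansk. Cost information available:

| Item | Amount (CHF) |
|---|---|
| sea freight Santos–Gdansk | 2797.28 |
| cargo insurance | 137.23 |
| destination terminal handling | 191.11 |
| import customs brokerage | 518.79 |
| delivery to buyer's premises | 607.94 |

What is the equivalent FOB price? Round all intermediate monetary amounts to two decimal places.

FOB price: CHF 226744.21

Not relevant to the conversion: brokerage — on the buyer under both terms; not part of either seller's price.
From DAP to FOB, the seller no longer bears: freight, insurance, destination terminal, delivery.
FOB price = 230477.77 − 2797.28 − 137.23 − 191.11 − 607.94 = 226744.21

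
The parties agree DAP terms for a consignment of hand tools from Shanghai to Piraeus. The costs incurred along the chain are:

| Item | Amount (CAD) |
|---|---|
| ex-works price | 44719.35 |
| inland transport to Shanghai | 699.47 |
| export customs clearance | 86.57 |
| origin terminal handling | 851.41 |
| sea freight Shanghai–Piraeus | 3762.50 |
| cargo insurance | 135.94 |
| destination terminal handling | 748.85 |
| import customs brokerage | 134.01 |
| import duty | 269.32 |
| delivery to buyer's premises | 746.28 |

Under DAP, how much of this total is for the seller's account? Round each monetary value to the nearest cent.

Seller's account: CAD 51750.37

DAP: the seller bears all costs to the named destination except import duty and clearance.
Seller's account: goods 44719.35 + inland to port 699.47 + export clearance 86.57 + origin terminal 851.41 + freight 3762.50 + insurance 135.94 + destination terminal 748.85 + delivery 746.28 = 51750.37
Buyer's account: brokerage 134.01 + duty 269.32 = 403.33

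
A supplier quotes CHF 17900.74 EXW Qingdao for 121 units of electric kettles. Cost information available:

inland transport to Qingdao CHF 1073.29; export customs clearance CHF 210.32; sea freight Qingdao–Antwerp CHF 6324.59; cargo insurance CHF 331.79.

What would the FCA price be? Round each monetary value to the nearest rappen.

FCA price: CHF 19184.35

Not relevant to the conversion: freight, insurance — on the buyer under both terms; not part of either seller's price.
From EXW to FCA, the seller additionally bears: inland to port, export clearance.
FCA price = 17900.74 + 1073.29 + 210.32 = 19184.35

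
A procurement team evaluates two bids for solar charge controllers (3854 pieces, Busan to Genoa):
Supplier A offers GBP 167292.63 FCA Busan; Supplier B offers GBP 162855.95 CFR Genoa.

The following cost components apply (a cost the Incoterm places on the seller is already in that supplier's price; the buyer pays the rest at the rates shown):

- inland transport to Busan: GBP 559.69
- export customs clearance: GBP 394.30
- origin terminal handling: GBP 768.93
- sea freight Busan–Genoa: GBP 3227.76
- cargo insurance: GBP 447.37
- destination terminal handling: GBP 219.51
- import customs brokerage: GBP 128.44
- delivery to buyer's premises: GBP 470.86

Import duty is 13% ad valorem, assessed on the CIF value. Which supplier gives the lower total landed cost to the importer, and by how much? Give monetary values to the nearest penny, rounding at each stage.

Supplier A (FCA):
CIF value = FCA price + origin terminal + freight + insurance = 167292.63 + 768.93 + 3227.76 + 447.37 = 171736.69
Import duty = 171736.69 × 13% = 22325.77
Buyer bears (A): 768.93 + 3227.76 + 447.37 + 219.51 + 128.44 + 470.86 = 5262.87
Landed cost (A) = invoice 167292.63 + 5262.87 + duty 22325.77 = 194881.27
Supplier B (CFR):
CIF value = CFR price + insurance = 162855.95 + 447.37 = 163303.32
Import duty = 163303.32 × 13% = 21229.43
Buyer bears (B): 447.37 + 219.51 + 128.44 + 470.86 = 1266.18
Landed cost (B) = invoice 162855.95 + 1266.18 + duty 21229.43 = 185351.56
Difference = |194881.27 − 185351.56| = 9529.71

Supplier B is cheaper by GBP 9529.71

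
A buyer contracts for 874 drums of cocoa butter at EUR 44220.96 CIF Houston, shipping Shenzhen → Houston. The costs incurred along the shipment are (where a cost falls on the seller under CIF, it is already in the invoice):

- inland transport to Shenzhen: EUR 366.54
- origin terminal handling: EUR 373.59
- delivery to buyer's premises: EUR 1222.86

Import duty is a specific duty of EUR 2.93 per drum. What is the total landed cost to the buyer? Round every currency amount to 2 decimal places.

CIF: the seller pays costs through ocean freight and marine insurance to the destination port.
Already in the invoice (seller's account under CIF): inland to port, origin terminal — exclude.
The CIF price already equals the CIF value: 44220.96
Import duty = 874 × 2.93 = 2560.82
Buyer bears: delivery 1222.86 + duty 2560.82 = 3783.68
Landed cost = invoice 44220.96 + 3783.68 = 48004.64

Total landed cost: EUR 48004.64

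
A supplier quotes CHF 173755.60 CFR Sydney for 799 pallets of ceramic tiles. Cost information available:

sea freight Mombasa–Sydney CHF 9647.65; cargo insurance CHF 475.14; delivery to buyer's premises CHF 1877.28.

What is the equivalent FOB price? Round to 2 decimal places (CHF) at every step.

Not relevant to the conversion: delivery, insurance — on the buyer under both terms; not part of either seller's price.
From CFR to FOB, the seller no longer bears: freight.
FOB price = 173755.60 − 9647.65 = 164107.95

FOB price: CHF 164107.95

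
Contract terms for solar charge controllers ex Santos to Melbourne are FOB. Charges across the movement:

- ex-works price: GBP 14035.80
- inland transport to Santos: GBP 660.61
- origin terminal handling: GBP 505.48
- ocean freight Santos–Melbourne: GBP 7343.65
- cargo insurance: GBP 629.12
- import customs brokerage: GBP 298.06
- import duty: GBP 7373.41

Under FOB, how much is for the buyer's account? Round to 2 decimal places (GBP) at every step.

Buyer's account: GBP 15644.24

FOB: the seller bears costs until goods are on board at the origin port; the buyer bears freight, insurance and all costs thereafter.
Seller's account: goods 14035.80 + inland to port 660.61 + origin terminal 505.48 = 15201.89
Buyer's account: freight 7343.65 + insurance 629.12 + brokerage 298.06 + duty 7373.41 = 15644.24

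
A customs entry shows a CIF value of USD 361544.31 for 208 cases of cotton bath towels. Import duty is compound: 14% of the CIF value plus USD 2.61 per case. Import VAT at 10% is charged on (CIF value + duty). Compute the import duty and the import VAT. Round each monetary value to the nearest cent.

Import duty: USD 51159.08; import VAT: USD 41270.34

Ad valorem component: 361544.31 × 14% = 50616.20
Specific component: 208 × 2.61 = 542.88
Import duty = 50616.20 + 542.88 = 51159.08
VAT base = CIF + duty = 361544.31 + 51159.08 = 412703.39
Import VAT = 412703.39 × 10% = 41270.34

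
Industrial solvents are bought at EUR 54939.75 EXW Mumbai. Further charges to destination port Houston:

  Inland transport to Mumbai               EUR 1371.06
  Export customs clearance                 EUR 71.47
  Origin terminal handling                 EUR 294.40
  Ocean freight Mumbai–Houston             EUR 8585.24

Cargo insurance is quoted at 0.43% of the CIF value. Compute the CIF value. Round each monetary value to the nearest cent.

Let C be the CIF value. C = EXW price + pre-shipment costs + freight + 0.43% × C
C − 0.43% × C = 54939.75 + 1371.06 + 71.47 + 294.40 + 8585.24
0.9957 × C = 65261.92
C = 65261.92 / 0.9957 = 65543.76
Insurance premium = 0.43% × 65543.76 = 281.84

CIF value: EUR 65543.76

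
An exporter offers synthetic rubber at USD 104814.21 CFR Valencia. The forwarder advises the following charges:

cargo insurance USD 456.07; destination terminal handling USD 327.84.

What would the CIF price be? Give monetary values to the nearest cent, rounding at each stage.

CIF price: USD 105270.28

Not relevant to the conversion: destination terminal — on the buyer under both terms; not part of either seller's price.
From CFR to CIF, the seller additionally bears: insurance.
CIF price = 104814.21 + 456.07 = 105270.28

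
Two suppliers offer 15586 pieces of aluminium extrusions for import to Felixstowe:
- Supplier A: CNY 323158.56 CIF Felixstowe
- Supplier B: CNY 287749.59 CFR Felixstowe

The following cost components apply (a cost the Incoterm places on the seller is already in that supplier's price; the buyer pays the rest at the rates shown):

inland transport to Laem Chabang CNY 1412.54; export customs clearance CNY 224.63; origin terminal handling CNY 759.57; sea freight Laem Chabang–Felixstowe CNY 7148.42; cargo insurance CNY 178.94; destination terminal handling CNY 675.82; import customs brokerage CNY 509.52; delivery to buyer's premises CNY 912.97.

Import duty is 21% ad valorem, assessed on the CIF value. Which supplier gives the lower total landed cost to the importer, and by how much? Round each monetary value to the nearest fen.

Supplier A (CIF):
The CIF price already equals the CIF value: 323158.56
Import duty = 323158.56 × 21% = 67863.30
Buyer bears (A): 675.82 + 509.52 + 912.97 = 2098.31
Landed cost (A) = invoice 323158.56 + 2098.31 + duty 67863.30 = 393120.17
Supplier B (CFR):
CIF value = CFR price + insurance = 287749.59 + 178.94 = 287928.53
Import duty = 287928.53 × 21% = 60464.99
Buyer bears (B): 178.94 + 675.82 + 509.52 + 912.97 = 2277.25
Landed cost (B) = invoice 287749.59 + 2277.25 + duty 60464.99 = 350491.83
Difference = |393120.17 − 350491.83| = 42628.34

Supplier B is cheaper by CNY 42628.34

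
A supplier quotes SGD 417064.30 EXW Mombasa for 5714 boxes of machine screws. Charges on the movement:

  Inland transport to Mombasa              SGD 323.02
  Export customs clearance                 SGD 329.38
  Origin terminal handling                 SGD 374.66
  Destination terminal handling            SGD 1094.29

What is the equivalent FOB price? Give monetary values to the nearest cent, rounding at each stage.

FOB price: SGD 418091.36

Not relevant to the conversion: destination terminal — on the buyer under both terms; not part of either seller's price.
From EXW to FOB, the seller additionally bears: inland to port, export clearance, origin terminal.
FOB price = 417064.30 + 323.02 + 329.38 + 374.66 = 418091.36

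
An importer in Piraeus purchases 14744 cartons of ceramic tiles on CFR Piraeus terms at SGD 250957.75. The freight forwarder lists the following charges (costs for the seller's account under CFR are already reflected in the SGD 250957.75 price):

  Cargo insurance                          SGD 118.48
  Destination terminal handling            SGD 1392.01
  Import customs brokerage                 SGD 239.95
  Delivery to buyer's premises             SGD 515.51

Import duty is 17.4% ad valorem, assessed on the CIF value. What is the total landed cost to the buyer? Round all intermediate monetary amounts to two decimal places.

CFR: the seller pays costs through ocean freight to the destination port, but not insurance.
CIF value = CFR price + insurance = 250957.75 + 118.48 = 251076.23
Import duty = 251076.23 × 17.4% = 43687.26
Buyer bears: insurance 118.48 + destination terminal 1392.01 + brokerage 239.95 + delivery 515.51 + duty 43687.26 = 45953.21
Landed cost = invoice 250957.75 + 45953.21 = 296910.96

Total landed cost: SGD 296910.96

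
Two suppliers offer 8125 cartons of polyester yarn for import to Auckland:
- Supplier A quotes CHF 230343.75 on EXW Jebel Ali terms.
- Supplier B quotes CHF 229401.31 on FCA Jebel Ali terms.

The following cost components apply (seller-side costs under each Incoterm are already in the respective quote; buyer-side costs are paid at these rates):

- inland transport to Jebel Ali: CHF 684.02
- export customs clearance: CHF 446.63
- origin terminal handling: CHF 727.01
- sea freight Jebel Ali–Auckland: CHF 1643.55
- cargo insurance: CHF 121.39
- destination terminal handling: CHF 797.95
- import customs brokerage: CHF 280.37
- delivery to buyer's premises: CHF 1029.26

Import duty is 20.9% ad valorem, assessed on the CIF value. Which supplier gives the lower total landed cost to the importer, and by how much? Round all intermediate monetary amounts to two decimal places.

Supplier A (EXW):
CIF value = EXW price + inland to port + export clearance + origin terminal + freight + insurance = 230343.75 + 684.02 + 446.63 + 727.01 + 1643.55 + 121.39 = 233966.35
Import duty = 233966.35 × 20.9% = 48898.97
Buyer bears (A): 684.02 + 446.63 + 727.01 + 1643.55 + 121.39 + 797.95 + 280.37 + 1029.26 = 5730.18
Landed cost (A) = invoice 230343.75 + 5730.18 + duty 48898.97 = 284972.90
Supplier B (FCA):
CIF value = FCA price + origin terminal + freight + insurance = 229401.31 + 727.01 + 1643.55 + 121.39 = 231893.26
Import duty = 231893.26 × 20.9% = 48465.69
Buyer bears (B): 727.01 + 1643.55 + 121.39 + 797.95 + 280.37 + 1029.26 = 4599.53
Landed cost (B) = invoice 229401.31 + 4599.53 + duty 48465.69 = 282466.53
Difference = |284972.90 − 282466.53| = 2506.37

Supplier B is cheaper by CHF 2506.37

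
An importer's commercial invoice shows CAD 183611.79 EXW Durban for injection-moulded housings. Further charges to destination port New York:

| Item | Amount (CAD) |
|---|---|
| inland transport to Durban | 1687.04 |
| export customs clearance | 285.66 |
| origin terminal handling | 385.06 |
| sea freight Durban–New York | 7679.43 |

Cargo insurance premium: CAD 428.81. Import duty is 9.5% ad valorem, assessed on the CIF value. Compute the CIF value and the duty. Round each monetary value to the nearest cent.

CIF = EXW price + pre-shipment costs + freight + insurance
CIF = 183611.79 + 1687.04 + 285.66 + 385.06 + 7679.43 + 428.81 = 194077.79
Import duty = 194077.79 × 9.5% = 18437.39

CIF value: CAD 194077.79; import duty: CAD 18437.39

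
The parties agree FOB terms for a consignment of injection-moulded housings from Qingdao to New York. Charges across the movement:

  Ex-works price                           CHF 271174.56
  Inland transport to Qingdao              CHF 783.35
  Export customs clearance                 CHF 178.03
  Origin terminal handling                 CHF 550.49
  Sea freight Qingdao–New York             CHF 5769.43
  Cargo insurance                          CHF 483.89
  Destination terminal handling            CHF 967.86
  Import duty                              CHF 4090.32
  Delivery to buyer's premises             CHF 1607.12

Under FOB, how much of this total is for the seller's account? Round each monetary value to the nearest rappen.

FOB: the seller bears costs until goods are on board at the origin port; the buyer bears freight, insurance and all costs thereafter.
Seller's account: goods 271174.56 + inland to port 783.35 + export clearance 178.03 + origin terminal 550.49 = 272686.43
Buyer's account: freight 5769.43 + insurance 483.89 + destination terminal 967.86 + duty 4090.32 + delivery 1607.12 = 12918.62

Seller's account: CHF 272686.43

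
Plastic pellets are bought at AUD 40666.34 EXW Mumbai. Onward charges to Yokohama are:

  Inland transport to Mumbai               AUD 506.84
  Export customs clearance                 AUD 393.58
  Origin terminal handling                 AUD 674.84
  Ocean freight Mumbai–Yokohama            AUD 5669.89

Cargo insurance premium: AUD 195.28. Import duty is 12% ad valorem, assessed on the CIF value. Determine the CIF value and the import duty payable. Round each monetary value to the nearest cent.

CIF value: AUD 48106.77; import duty: AUD 5772.81

CIF = EXW price + pre-shipment costs + freight + insurance
CIF = 40666.34 + 506.84 + 393.58 + 674.84 + 5669.89 + 195.28 = 48106.77
Import duty = 48106.77 × 12% = 5772.81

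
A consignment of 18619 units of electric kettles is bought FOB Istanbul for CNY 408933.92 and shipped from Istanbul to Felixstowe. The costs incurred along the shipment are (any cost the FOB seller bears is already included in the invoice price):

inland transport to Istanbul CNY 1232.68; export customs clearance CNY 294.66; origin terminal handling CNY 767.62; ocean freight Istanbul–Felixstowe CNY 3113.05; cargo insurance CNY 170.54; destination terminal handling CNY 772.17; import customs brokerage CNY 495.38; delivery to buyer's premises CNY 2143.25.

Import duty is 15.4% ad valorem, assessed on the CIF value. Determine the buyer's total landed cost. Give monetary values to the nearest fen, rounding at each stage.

FOB: the seller bears costs until goods are on board at the origin port; the buyer bears freight, insurance and all costs thereafter.
Already in the invoice (seller's account under FOB): inland to port, export clearance, origin terminal — exclude.
CIF value = FOB price + freight + insurance = 408933.92 + 3113.05 + 170.54 = 412217.51
Import duty = 412217.51 × 15.4% = 63481.50
Buyer bears: freight 3113.05 + insurance 170.54 + destination terminal 772.17 + brokerage 495.38 + delivery 2143.25 + duty 63481.50 = 70175.89
Landed cost = invoice 408933.92 + 70175.89 = 479109.81

Total landed cost: CNY 479109.81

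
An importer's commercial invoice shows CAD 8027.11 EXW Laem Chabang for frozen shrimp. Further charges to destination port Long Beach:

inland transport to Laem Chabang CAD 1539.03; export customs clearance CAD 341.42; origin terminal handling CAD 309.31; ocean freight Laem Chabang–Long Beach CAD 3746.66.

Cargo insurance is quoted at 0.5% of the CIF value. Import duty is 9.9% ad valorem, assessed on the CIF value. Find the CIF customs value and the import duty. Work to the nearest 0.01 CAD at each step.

Let C be the CIF value. C = EXW price + pre-shipment costs + freight + 0.5% × C
C − 0.5% × C = 8027.11 + 1539.03 + 341.42 + 309.31 + 3746.66
0.995 × C = 13963.53
C = 13963.53 / 0.995 = 14033.70
Insurance premium = 0.5% × 14033.70 = 70.17
Import duty = 14033.70 × 9.9% = 1389.34

CIF value: CAD 14033.70; import duty: CAD 1389.34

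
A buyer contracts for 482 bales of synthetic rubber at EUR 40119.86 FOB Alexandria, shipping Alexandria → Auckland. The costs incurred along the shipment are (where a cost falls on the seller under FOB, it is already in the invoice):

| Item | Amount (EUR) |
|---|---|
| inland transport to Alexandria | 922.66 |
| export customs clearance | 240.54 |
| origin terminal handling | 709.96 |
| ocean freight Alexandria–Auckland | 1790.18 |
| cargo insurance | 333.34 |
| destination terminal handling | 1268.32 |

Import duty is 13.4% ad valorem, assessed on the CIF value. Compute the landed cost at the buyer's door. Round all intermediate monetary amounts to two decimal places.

Total landed cost: EUR 49172.31

FOB: the seller bears costs until goods are on board at the origin port; the buyer bears freight, insurance and all costs thereafter.
Already in the invoice (seller's account under FOB): inland to port, export clearance, origin terminal — exclude.
CIF value = FOB price + freight + insurance = 40119.86 + 1790.18 + 333.34 = 42243.38
Import duty = 42243.38 × 13.4% = 5660.61
Buyer bears: freight 1790.18 + insurance 333.34 + destination terminal 1268.32 + duty 5660.61 = 9052.45
Landed cost = invoice 40119.86 + 9052.45 = 49172.31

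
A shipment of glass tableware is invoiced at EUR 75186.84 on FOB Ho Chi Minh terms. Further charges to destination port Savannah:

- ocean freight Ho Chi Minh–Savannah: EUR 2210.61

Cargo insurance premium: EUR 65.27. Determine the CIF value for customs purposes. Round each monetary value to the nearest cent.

CIF value: EUR 77462.72

CIF = FOB price + freight + insurance
CIF = 75186.84 + 2210.61 + 65.27 = 77462.72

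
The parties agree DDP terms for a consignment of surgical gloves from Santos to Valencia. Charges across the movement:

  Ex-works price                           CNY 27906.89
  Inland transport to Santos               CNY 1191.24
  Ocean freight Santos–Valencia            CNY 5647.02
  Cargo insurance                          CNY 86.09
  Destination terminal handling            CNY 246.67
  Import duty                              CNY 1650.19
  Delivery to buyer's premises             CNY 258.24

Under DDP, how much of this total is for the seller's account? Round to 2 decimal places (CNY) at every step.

Seller's account: CNY 36986.34

DDP: the seller bears all costs including import duty.
Seller's account: goods 27906.89 + inland to port 1191.24 + freight 5647.02 + insurance 86.09 + destination terminal 246.67 + duty 1650.19 + delivery 258.24 = 36986.34
Buyer's account: 0.00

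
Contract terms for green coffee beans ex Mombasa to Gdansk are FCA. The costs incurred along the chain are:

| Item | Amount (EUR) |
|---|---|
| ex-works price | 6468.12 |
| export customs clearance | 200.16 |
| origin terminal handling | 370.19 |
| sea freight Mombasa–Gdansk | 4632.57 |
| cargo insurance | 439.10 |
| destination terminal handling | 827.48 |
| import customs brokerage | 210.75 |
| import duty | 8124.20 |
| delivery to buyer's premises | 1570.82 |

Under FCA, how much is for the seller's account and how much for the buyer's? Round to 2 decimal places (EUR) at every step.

FCA: the seller delivers export-cleared goods to the carrier; the buyer bears costs from that point.
Seller's account: goods 6468.12 + export clearance 200.16 = 6668.28
Buyer's account: origin terminal 370.19 + freight 4632.57 + insurance 439.10 + destination terminal 827.48 + brokerage 210.75 + duty 8124.20 + delivery 1570.82 = 16175.11

Seller: EUR 6668.28; buyer: EUR 16175.11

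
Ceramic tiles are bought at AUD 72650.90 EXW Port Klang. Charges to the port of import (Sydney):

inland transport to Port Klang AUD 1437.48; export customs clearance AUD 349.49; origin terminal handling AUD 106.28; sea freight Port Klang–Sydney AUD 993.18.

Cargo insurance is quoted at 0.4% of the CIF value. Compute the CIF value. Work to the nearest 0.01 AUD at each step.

Let C be the CIF value. C = EXW price + pre-shipment costs + freight + 0.4% × C
C − 0.4% × C = 72650.90 + 1437.48 + 349.49 + 106.28 + 993.18
0.996 × C = 75537.33
C = 75537.33 / 0.996 = 75840.69
Insurance premium = 0.4% × 75840.69 = 303.36

CIF value: AUD 75840.69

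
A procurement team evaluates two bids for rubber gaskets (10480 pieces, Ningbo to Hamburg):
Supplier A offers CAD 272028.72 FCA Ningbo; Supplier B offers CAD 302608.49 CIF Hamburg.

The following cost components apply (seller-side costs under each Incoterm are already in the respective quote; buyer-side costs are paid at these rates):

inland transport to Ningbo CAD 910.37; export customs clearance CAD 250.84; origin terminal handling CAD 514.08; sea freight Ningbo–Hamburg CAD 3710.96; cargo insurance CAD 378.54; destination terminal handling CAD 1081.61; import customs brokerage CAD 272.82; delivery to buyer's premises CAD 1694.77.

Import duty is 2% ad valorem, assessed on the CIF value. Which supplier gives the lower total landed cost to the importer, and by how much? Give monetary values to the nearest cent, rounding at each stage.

Supplier A (FCA):
CIF value = FCA price + origin terminal + freight + insurance = 272028.72 + 514.08 + 3710.96 + 378.54 = 276632.30
Import duty = 276632.30 × 2% = 5532.65
Buyer bears (A): 514.08 + 3710.96 + 378.54 + 1081.61 + 272.82 + 1694.77 = 7652.78
Landed cost (A) = invoice 272028.72 + 7652.78 + duty 5532.65 = 285214.15
Supplier B (CIF):
The CIF price already equals the CIF value: 302608.49
Import duty = 302608.49 × 2% = 6052.17
Buyer bears (B): 1081.61 + 272.82 + 1694.77 = 3049.20
Landed cost (B) = invoice 302608.49 + 3049.20 + duty 6052.17 = 311709.86
Difference = |285214.15 − 311709.86| = 26495.71

Supplier A is cheaper by CAD 26495.71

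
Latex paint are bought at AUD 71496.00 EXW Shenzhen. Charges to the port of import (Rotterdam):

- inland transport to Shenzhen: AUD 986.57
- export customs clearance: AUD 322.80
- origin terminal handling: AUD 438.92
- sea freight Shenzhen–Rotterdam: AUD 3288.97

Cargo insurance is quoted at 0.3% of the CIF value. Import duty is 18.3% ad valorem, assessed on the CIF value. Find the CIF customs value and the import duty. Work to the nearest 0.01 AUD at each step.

CIF value: AUD 76763.55; import duty: AUD 14047.73

Let C be the CIF value. C = EXW price + pre-shipment costs + freight + 0.3% × C
C − 0.3% × C = 71496.00 + 986.57 + 322.80 + 438.92 + 3288.97
0.997 × C = 76533.26
C = 76533.26 / 0.997 = 76763.55
Insurance premium = 0.3% × 76763.55 = 230.29
Import duty = 76763.55 × 18.3% = 14047.73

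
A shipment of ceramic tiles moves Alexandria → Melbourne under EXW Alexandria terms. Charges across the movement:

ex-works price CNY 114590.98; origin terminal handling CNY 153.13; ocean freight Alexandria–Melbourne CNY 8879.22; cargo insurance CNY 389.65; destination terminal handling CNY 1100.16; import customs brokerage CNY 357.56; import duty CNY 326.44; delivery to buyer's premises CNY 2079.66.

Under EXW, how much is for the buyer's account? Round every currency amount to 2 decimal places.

EXW: the seller makes goods available at their premises; the buyer bears all onward costs.
Seller's account: goods 114590.98 = 114590.98
Buyer's account: origin terminal 153.13 + freight 8879.22 + insurance 389.65 + destination terminal 1100.16 + brokerage 357.56 + duty 326.44 + delivery 2079.66 = 13285.82

Buyer's account: CNY 13285.82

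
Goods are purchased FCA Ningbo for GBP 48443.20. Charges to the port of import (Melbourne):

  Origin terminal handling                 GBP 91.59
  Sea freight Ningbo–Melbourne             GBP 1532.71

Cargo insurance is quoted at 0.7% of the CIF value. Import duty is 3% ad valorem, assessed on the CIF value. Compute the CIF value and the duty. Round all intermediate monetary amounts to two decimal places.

Let C be the CIF value. C = FCA price + pre-shipment costs + freight + 0.7% × C
C − 0.7% × C = 48443.20 + 91.59 + 1532.71
0.993 × C = 50067.50
C = 50067.50 / 0.993 = 50420.44
Insurance premium = 0.7% × 50420.44 = 352.94
Import duty = 50420.44 × 3% = 1512.61

CIF value: GBP 50420.44; import duty: GBP 1512.61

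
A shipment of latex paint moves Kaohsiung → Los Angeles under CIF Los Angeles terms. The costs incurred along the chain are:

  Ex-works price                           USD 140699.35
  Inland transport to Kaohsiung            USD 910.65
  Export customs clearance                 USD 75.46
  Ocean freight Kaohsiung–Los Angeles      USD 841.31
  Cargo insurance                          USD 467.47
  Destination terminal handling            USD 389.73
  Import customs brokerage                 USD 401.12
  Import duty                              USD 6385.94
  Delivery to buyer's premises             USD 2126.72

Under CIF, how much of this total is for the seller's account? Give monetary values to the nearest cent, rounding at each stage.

Seller's account: USD 142994.24

CIF: the seller pays costs through ocean freight and marine insurance to the destination port.
Seller's account: goods 140699.35 + inland to port 910.65 + export clearance 75.46 + freight 841.31 + insurance 467.47 = 142994.24
Buyer's account: destination terminal 389.73 + brokerage 401.12 + duty 6385.94 + delivery 2126.72 = 9303.51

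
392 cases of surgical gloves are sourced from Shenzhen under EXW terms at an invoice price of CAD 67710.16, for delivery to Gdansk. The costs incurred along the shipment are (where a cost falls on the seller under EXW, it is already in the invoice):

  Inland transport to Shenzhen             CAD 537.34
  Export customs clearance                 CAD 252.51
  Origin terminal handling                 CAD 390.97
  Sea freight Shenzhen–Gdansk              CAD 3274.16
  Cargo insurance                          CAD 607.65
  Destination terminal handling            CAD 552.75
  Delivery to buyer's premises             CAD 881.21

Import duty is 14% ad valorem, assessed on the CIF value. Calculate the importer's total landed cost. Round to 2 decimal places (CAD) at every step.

Total landed cost: CAD 84394.94

EXW: the seller makes goods available at their premises; the buyer bears all onward costs.
CIF value = EXW price + inland to port + export clearance + origin terminal + freight + insurance = 67710.16 + 537.34 + 252.51 + 390.97 + 3274.16 + 607.65 = 72772.79
Import duty = 72772.79 × 14% = 10188.19
Buyer bears: inland to port 537.34 + export clearance 252.51 + origin terminal 390.97 + freight 3274.16 + insurance 607.65 + destination terminal 552.75 + delivery 881.21 + duty 10188.19 = 16684.78
Landed cost = invoice 67710.16 + 16684.78 = 84394.94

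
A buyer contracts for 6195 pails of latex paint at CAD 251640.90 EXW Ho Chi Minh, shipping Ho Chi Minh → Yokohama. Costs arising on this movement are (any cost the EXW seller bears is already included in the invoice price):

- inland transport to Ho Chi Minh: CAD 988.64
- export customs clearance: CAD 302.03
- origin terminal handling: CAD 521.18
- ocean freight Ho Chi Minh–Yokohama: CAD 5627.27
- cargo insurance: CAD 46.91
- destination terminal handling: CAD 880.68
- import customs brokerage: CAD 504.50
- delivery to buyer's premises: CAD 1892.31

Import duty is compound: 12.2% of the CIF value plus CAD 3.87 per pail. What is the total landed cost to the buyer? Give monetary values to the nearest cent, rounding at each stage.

Total landed cost: CAD 317992.56

EXW: the seller makes goods available at their premises; the buyer bears all onward costs.
CIF value = EXW price + inland to port + export clearance + origin terminal + freight + insurance = 251640.90 + 988.64 + 302.03 + 521.18 + 5627.27 + 46.91 = 259126.93
Ad valorem component: 259126.93 × 12.2% = 31613.49
Specific component: 6195 × 3.87 = 23974.65
Import duty = 31613.49 + 23974.65 = 55588.14
Buyer bears: inland to port 988.64 + export clearance 302.03 + origin terminal 521.18 + freight 5627.27 + insurance 46.91 + destination terminal 880.68 + brokerage 504.50 + delivery 1892.31 + duty 55588.14 = 66351.66
Landed cost = invoice 251640.90 + 66351.66 = 317992.56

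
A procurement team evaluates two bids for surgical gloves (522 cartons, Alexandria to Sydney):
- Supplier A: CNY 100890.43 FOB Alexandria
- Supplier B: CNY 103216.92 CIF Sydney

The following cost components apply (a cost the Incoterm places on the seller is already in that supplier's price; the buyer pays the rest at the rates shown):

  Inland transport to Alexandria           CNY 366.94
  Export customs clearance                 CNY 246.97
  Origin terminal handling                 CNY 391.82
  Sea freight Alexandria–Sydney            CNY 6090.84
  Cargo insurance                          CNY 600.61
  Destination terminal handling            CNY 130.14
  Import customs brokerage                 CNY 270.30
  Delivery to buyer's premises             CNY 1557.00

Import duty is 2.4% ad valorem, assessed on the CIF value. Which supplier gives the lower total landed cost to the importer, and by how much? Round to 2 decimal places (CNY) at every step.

Supplier A (FOB):
CIF value = FOB price + freight + insurance = 100890.43 + 6090.84 + 600.61 = 107581.88
Import duty = 107581.88 × 2.4% = 2581.97
Buyer bears (A): 6090.84 + 600.61 + 130.14 + 270.30 + 1557.00 = 8648.89
Landed cost (A) = invoice 100890.43 + 8648.89 + duty 2581.97 = 112121.29
Supplier B (CIF):
The CIF price already equals the CIF value: 103216.92
Import duty = 103216.92 × 2.4% = 2477.21
Buyer bears (B): 130.14 + 270.30 + 1557.00 = 1957.44
Landed cost (B) = invoice 103216.92 + 1957.44 + duty 2477.21 = 107651.57
Difference = |112121.29 − 107651.57| = 4469.72

Supplier B is cheaper by CNY 4469.72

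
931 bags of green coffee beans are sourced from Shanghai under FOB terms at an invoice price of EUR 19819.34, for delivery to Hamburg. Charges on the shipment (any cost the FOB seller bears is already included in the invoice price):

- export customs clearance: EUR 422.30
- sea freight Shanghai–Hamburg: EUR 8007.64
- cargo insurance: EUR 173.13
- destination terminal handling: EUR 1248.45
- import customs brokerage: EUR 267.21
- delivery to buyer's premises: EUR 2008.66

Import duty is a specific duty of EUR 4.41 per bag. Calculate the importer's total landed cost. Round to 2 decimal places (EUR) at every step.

FOB: the seller bears costs until goods are on board at the origin port; the buyer bears freight, insurance and all costs thereafter.
Already in the invoice (seller's account under FOB): export clearance — exclude.
CIF value = FOB price + freight + insurance = 19819.34 + 8007.64 + 173.13 = 28000.11
Import duty = 931 × 4.41 = 4105.71
Buyer bears: freight 8007.64 + insurance 173.13 + destination terminal 1248.45 + brokerage 267.21 + delivery 2008.66 + duty 4105.71 = 15810.80
Landed cost = invoice 19819.34 + 15810.80 = 35630.14

Total landed cost: EUR 35630.14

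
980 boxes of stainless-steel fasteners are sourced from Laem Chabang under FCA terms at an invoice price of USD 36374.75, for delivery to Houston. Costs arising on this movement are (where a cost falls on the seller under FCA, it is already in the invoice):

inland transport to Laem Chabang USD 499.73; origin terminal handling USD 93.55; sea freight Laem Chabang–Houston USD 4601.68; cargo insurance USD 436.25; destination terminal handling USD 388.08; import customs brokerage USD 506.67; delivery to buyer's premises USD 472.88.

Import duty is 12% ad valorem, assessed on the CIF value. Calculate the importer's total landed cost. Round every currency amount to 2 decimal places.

FCA: the seller delivers export-cleared goods to the carrier; the buyer bears costs from that point.
Already in the invoice (seller's account under FCA): inland to port — exclude.
CIF value = FCA price + origin terminal + freight + insurance = 36374.75 + 93.55 + 4601.68 + 436.25 = 41506.23
Import duty = 41506.23 × 12% = 4980.75
Buyer bears: origin terminal 93.55 + freight 4601.68 + insurance 436.25 + destination terminal 388.08 + brokerage 506.67 + delivery 472.88 + duty 4980.75 = 11479.86
Landed cost = invoice 36374.75 + 11479.86 = 47854.61

Total landed cost: USD 47854.61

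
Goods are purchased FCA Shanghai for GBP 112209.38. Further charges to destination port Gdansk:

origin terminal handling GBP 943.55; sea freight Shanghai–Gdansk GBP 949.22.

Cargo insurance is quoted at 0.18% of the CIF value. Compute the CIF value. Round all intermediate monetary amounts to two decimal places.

CIF value: GBP 114307.90

Let C be the CIF value. C = FCA price + pre-shipment costs + freight + 0.18% × C
C − 0.18% × C = 112209.38 + 943.55 + 949.22
0.9982 × C = 114102.15
C = 114102.15 / 0.9982 = 114307.90
Insurance premium = 0.18% × 114307.90 = 205.75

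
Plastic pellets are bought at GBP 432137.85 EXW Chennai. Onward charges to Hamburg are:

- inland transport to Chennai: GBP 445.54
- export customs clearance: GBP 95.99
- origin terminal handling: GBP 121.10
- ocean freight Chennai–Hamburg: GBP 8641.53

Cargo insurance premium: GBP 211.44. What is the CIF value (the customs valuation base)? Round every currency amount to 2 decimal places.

CIF value: GBP 441653.45

CIF = EXW price + pre-shipment costs + freight + insurance
CIF = 432137.85 + 445.54 + 95.99 + 121.10 + 8641.53 + 211.44 = 441653.45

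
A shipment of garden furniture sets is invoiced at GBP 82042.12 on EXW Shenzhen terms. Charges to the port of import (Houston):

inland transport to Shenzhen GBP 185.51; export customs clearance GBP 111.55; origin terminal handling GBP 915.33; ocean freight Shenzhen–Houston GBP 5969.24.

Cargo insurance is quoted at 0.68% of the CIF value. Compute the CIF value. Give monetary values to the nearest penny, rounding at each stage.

Let C be the CIF value. C = EXW price + pre-shipment costs + freight + 0.68% × C
C − 0.68% × C = 82042.12 + 185.51 + 111.55 + 915.33 + 5969.24
0.9932 × C = 89223.75
C = 89223.75 / 0.9932 = 89834.63
Insurance premium = 0.68% × 89834.63 = 610.88

CIF value: GBP 89834.63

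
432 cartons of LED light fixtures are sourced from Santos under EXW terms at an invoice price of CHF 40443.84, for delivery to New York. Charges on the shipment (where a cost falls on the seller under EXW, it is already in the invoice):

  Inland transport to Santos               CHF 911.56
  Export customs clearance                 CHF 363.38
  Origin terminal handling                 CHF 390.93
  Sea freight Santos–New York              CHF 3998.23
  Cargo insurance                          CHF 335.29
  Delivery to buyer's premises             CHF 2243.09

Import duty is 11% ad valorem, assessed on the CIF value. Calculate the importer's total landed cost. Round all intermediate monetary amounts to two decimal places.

Total landed cost: CHF 53795.08

EXW: the seller makes goods available at their premises; the buyer bears all onward costs.
CIF value = EXW price + inland to port + export clearance + origin terminal + freight + insurance = 40443.84 + 911.56 + 363.38 + 390.93 + 3998.23 + 335.29 = 46443.23
Import duty = 46443.23 × 11% = 5108.76
Buyer bears: inland to port 911.56 + export clearance 363.38 + origin terminal 390.93 + freight 3998.23 + insurance 335.29 + delivery 2243.09 + duty 5108.76 = 13351.24
Landed cost = invoice 40443.84 + 13351.24 = 53795.08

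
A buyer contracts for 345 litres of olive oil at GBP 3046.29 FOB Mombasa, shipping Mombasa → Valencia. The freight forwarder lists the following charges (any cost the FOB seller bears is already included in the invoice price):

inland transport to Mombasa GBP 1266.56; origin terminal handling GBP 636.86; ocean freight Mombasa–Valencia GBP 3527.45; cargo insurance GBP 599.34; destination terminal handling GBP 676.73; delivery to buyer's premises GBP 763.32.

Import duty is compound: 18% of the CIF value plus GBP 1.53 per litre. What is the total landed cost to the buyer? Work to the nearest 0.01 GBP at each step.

Total landed cost: GBP 10432.13

FOB: the seller bears costs until goods are on board at the origin port; the buyer bears freight, insurance and all costs thereafter.
Already in the invoice (seller's account under FOB): inland to port, origin terminal — exclude.
CIF value = FOB price + freight + insurance = 3046.29 + 3527.45 + 599.34 = 7173.08
Ad valorem component: 7173.08 × 18% = 1291.15
Specific component: 345 × 1.53 = 527.85
Import duty = 1291.15 + 527.85 = 1819.00
Buyer bears: freight 3527.45 + insurance 599.34 + destination terminal 676.73 + delivery 763.32 + duty 1819.00 = 7385.84
Landed cost = invoice 3046.29 + 7385.84 = 10432.13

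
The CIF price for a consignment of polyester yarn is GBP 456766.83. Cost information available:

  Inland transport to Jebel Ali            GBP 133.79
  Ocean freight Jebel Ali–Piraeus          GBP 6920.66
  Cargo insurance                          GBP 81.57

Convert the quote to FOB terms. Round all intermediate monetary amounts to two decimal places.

Not relevant to the conversion: inland to port — on the seller under both CIF and FOB; already in the CIF price and stays in the FOB price.
From CIF to FOB, the seller no longer bears: freight, insurance.
FOB price = 456766.83 − 6920.66 − 81.57 = 449764.60

FOB price: GBP 449764.60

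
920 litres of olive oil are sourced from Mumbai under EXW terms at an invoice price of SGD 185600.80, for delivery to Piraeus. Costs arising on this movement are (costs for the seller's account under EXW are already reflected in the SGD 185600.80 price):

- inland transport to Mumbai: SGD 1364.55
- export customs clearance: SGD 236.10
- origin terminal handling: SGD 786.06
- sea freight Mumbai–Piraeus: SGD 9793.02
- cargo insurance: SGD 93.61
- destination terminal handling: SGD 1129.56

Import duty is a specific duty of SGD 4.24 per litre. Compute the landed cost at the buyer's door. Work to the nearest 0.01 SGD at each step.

Total landed cost: SGD 202904.50

EXW: the seller makes goods available at their premises; the buyer bears all onward costs.
CIF value = EXW price + inland to port + export clearance + origin terminal + freight + insurance = 185600.80 + 1364.55 + 236.10 + 786.06 + 9793.02 + 93.61 = 197874.14
Import duty = 920 × 4.24 = 3900.80
Buyer bears: inland to port 1364.55 + export clearance 236.10 + origin terminal 786.06 + freight 9793.02 + insurance 93.61 + destination terminal 1129.56 + duty 3900.80 = 17303.70
Landed cost = invoice 185600.80 + 17303.70 = 202904.50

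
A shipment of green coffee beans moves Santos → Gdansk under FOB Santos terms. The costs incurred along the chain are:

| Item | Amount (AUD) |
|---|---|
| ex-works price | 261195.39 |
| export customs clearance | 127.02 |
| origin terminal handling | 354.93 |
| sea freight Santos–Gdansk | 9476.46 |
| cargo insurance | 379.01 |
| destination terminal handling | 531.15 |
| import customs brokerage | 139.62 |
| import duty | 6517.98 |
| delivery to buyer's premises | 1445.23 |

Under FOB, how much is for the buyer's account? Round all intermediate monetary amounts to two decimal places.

FOB: the seller bears costs until goods are on board at the origin port; the buyer bears freight, insurance and all costs thereafter.
Seller's account: goods 261195.39 + export clearance 127.02 + origin terminal 354.93 = 261677.34
Buyer's account: freight 9476.46 + insurance 379.01 + destination terminal 531.15 + brokerage 139.62 + duty 6517.98 + delivery 1445.23 = 18489.45

Buyer's account: AUD 18489.45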